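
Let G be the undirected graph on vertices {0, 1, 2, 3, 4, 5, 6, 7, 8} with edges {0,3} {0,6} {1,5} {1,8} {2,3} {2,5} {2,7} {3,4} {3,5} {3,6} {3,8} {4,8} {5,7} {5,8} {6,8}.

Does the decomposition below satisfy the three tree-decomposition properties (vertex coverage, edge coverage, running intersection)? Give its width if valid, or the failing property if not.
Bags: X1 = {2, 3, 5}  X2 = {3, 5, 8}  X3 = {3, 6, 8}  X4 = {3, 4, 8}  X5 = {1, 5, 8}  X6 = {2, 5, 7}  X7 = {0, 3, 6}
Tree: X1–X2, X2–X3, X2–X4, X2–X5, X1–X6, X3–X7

Every vertex of G appears in some bag (union = {0, 1, 2, 3, 4, 5, 6, 7, 8}); every edge is covered by a bag; and for each vertex v the set of bags containing v is connected in the bag tree. The decomposition is therefore valid. The largest bag has 3 vertices, so the width is 2.

Yes; width 2.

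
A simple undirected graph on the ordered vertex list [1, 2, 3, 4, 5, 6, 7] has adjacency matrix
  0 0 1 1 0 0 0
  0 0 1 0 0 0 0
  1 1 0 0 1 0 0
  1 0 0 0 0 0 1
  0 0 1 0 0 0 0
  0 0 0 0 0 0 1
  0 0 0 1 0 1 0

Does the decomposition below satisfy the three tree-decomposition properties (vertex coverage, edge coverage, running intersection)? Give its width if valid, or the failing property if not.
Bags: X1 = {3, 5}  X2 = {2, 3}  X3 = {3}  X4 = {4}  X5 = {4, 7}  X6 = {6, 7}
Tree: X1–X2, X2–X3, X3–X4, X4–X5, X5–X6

A tree decomposition must satisfy three properties: every vertex lies in some bag; for every edge, both endpoints lie together in some bag; and for every vertex, the bags containing it form a connected subtree. Here vertex 1 appears in no bag, so the decomposition is invalid.

No — vertex 1 appears in no bag.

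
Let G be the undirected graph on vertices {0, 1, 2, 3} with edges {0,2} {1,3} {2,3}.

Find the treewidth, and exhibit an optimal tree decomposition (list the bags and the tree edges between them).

Each bag holds 2 vertices, so the decomposition has width 1, which upper-bounds the treewidth. Any graph with an edge has treewidth ≥ 1, and G has the edge 1–3. Therefore the treewidth is 1.

Treewidth 1.
One optimal decomposition is:
Bags: B1 = {1, 3}  B2 = {2, 3}  B3 = {0, 2}
Tree: B1–B2, B2–B3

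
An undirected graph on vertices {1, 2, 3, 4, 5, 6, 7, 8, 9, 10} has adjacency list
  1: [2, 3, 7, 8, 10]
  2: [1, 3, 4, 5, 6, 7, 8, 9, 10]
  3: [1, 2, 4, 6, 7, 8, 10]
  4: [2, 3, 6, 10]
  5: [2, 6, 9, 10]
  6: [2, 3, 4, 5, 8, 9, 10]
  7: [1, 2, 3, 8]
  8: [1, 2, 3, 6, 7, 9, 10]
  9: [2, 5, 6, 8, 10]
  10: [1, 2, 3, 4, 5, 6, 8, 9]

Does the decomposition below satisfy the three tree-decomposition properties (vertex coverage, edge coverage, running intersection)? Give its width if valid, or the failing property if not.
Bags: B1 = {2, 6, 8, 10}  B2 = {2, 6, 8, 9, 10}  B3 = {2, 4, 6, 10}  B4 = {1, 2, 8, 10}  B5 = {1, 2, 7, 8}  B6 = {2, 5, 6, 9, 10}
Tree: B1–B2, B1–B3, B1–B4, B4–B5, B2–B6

A tree decomposition must satisfy three properties: every vertex lies in some bag; for every edge, both endpoints lie together in some bag; and for every vertex, the bags containing it form a connected subtree. Here vertex 3 appears in no bag, so the decomposition is invalid.

No — vertex 3 appears in no bag.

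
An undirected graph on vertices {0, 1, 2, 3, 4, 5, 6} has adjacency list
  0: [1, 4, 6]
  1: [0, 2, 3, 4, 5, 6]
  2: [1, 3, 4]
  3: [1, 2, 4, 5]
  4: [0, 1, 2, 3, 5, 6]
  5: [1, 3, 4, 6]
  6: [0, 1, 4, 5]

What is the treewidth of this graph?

3

A width-3 tree decomposition is:
Bags: B1 = {1, 2, 3, 4}  B2 = {1, 3, 4, 5}  B3 = {1, 4, 5, 6}  B4 = {0, 1, 4, 6}
Tree: B1–B2, B2–B3, B3–B4
Every bag has size at most 4, so the width is 4 − 1 = 3 and tw(G) ≤ 3. For the lower bound, the 4 vertices {0, 1, 4, 6} are pairwise adjacent, and any tree decomposition puts a clique entirely inside one bag — forcing width ≥ 3. Therefore the treewidth is 3.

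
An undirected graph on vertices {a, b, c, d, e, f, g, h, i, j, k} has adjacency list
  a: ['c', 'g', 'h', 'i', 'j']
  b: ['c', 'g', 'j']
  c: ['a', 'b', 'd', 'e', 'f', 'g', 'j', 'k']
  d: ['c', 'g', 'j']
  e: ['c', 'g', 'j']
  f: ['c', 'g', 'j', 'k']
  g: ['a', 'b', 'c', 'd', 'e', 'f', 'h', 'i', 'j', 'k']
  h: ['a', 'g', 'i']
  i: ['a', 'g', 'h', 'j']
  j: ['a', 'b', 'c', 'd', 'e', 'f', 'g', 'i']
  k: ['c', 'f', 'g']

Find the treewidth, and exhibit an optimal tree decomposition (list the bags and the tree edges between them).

Treewidth 3.
Bags: B1 = {a, g, i, j}  B2 = {a, c, g, j}  B3 = {c, d, g, j}  B4 = {a, g, h, i}  B5 = {b, c, g, j}  B6 = {c, f, g, j}  B7 = {c, e, g, j}  B8 = {c, f, g, k}
Tree: B1–B2, B2–B3, B1–B4, B2–B5, B5–B6, B5–B7, B6–B8

Each bag holds 4 vertices, so the decomposition has width 3, which upper-bounds the treewidth. Conversely, {a, g, h, i} is a clique of size 4, and the vertices of any clique must share a bag in every tree decomposition; so some bag has ≥ 4 vertices and tw(G) ≥ 3. Hence tw(G) = 3 exactly.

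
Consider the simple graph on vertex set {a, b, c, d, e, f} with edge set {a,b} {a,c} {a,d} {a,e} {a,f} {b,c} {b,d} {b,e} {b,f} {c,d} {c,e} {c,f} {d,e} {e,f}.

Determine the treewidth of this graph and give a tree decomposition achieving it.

Each bag holds 5 vertices, so the decomposition has width 4, which upper-bounds the treewidth. Conversely, {a, b, c, d, e} is a clique of size 5, and the vertices of any clique must share a bag in every tree decomposition; so some bag has ≥ 5 vertices and tw(G) ≥ 4. Therefore the treewidth is 4.

Treewidth 4.
One such decomposition:
Bags: B1 = {a, b, c, d, e}  B2 = {a, b, c, e, f}
Tree: B1–B2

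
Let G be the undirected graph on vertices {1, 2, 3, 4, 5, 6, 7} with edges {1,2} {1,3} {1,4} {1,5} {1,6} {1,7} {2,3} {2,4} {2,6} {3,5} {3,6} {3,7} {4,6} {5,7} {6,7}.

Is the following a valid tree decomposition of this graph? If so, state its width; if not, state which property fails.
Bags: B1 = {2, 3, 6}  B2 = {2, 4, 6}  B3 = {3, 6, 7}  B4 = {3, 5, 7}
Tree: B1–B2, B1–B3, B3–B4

A tree decomposition must satisfy three properties: every vertex lies in some bag; for every edge, both endpoints lie together in some bag; and for every vertex, the bags containing it form a connected subtree. Here vertex 1 appears in no bag, so the decomposition is invalid.

No — vertex 1 appears in no bag.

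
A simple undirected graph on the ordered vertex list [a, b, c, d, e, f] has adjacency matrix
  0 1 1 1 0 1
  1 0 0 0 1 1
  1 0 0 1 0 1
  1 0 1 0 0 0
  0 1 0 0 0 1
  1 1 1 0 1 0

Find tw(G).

2

A width-2 tree decomposition is:
Bags: B1 = {a, b, f}  B2 = {b, e, f}  B3 = {a, c, f}  B4 = {a, c, d}
Tree: B1–B2, B1–B3, B3–B4
Each bag holds 3 vertices, so the decomposition has width 2, which upper-bounds the treewidth. On the other hand G contains the 3-clique {a, c, d}. A clique must lie in a single bag of any decomposition, so no decomposition can have width below 2. Combining the bounds, tw(G) = 2.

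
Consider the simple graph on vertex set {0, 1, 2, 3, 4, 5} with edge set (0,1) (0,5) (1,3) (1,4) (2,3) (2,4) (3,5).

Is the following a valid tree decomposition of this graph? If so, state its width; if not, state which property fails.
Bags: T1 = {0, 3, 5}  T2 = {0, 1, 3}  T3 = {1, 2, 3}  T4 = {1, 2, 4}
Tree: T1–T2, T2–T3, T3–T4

Yes; width 2.

Vertex coverage: the bags together contain {0, 1, 2, 3, 4, 5}, the full vertex set. Edge coverage: each edge of G has both endpoints in at least one bag. Running intersection: for every vertex, the bags containing it form a connected subtree. All three properties hold, so this is a valid tree decomposition of width max|bag| − 1 = 2, and hence tw(G) ≤ 2.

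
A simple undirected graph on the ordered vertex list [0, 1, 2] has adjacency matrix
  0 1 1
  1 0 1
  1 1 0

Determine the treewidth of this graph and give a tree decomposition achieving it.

Treewidth 2.
Bags: B1 = {0, 1, 2}
Tree: (single bag)

A single bag containing all 3 vertices is trivially a valid decomposition of width 2. Conversely, {0, 1, 2} is a clique of size 3, and the vertices of any clique must share a bag in every tree decomposition; so some bag has ≥ 3 vertices and tw(G) ≥ 2. Combining the bounds, tw(G) = 2.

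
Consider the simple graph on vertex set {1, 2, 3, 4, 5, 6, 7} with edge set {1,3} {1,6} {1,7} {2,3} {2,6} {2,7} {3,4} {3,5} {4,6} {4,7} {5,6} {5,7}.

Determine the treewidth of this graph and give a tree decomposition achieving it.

Treewidth 3.
One optimal decomposition is:
Bags: B1 = {1, 3, 6, 7}  B2 = {3, 5, 6, 7}  B3 = {2, 3, 6, 7}  B4 = {3, 4, 6, 7}
Tree: B1–B2, B2–B3, B3–B4

Each bag holds 4 vertices, so the decomposition has width 3, which upper-bounds the treewidth. For the lower bound: the 4 vertex sets {1,6}, {5,7}, {3}, {2} are disjoint, each induces a connected subgraph, and every pair is joined by at least one edge of G. Contracting each set to a single vertex therefore yields K_{4} as a minor, and since treewidth is minor-monotone, tw(G) ≥ tw(K_{4}) = 3. Combining the bounds, tw(G) = 3.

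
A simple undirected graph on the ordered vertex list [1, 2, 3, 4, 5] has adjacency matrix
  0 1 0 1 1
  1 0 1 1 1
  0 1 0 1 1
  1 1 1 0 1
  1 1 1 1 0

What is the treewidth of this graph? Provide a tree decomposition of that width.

Each bag holds 4 vertices, so the decomposition has width 3, which upper-bounds the treewidth. Conversely, {1, 2, 4, 5} is a clique of size 4, and the vertices of any clique must share a bag in every tree decomposition; so some bag has ≥ 4 vertices and tw(G) ≥ 3. Hence tw(G) = 3 exactly.

Treewidth 3.
One optimal decomposition is:
Bags: B1 = {1, 2, 4, 5}  B2 = {2, 3, 4, 5}
Tree: B1–B2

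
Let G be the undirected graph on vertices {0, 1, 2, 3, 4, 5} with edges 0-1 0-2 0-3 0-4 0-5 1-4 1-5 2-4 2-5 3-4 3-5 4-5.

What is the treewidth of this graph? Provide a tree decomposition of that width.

The largest bag has 4 vertices, giving width 3; this decomposition certifies tw(G) ≤ 3. For the lower bound, the 4 vertices {0, 1, 4, 5} are pairwise adjacent, and any tree decomposition puts a clique entirely inside one bag — forcing width ≥ 3. Hence tw(G) = 3 exactly.

Treewidth 3.
Bags: B1 = {0, 2, 4, 5}  B2 = {0, 1, 4, 5}  B3 = {0, 3, 4, 5}
Tree: B1–B2, B2–B3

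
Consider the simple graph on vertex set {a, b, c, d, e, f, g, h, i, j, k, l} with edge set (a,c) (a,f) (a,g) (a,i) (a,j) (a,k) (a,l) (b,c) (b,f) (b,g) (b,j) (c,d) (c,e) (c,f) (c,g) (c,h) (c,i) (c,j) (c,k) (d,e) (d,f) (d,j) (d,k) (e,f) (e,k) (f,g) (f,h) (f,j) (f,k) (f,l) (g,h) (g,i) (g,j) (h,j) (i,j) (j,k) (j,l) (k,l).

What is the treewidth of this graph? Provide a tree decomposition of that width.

The largest bag has 5 vertices, giving width 4; this decomposition certifies tw(G) ≤ 4. Conversely, {c, d, f, j, k} is a clique of size 5, and the vertices of any clique must share a bag in every tree decomposition; so some bag has ≥ 5 vertices and tw(G) ≥ 4. Hence tw(G) = 4 exactly.

Treewidth 4.
Bags: B1 = {a, c, f, g, j}  B2 = {a, c, f, j, k}  B3 = {c, f, g, h, j}  B4 = {c, d, f, j, k}  B5 = {a, c, g, i, j}  B6 = {a, f, j, k, l}  B7 = {b, c, f, g, j}  B8 = {c, d, e, f, k}
Tree: B1–B2, B1–B3, B2–B4, B1–B5, B2–B6, B3–B7, B4–B8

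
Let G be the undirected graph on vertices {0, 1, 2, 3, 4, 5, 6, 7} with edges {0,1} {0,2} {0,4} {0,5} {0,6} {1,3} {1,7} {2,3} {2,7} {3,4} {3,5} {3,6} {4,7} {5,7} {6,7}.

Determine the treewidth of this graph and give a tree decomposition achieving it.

Each bag holds 4 vertices, so the decomposition has width 3, which upper-bounds the treewidth. For the lower bound: the 4 vertex sets {3,5}, {1,7}, {0}, {4} are disjoint, each induces a connected subgraph, and every pair is joined by at least one edge of G. Contracting each set to a single vertex therefore yields K_{4} as a minor, and since treewidth is minor-monotone, tw(G) ≥ tw(K_{4}) = 3. The upper and lower bounds meet at 3, so that is the treewidth.

Treewidth 3.
One such decomposition:
Bags: B1 = {0, 3, 5, 7}  B2 = {0, 1, 3, 7}  B3 = {0, 3, 4, 7}  B4 = {0, 3, 6, 7}  B5 = {0, 2, 3, 7}
Tree: B1–B2, B2–B3, B3–B4, B4–B5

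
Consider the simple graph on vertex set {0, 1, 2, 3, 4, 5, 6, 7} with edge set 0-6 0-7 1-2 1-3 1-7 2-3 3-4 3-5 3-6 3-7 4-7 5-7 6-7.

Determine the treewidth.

A width-2 tree decomposition is:
Bags: B1 = {3, 5, 7}  B2 = {3, 6, 7}  B3 = {0, 6, 7}  B4 = {1, 3, 7}  B5 = {1, 2, 3}  B6 = {3, 4, 7}
Tree: B1–B2, B2–B3, B1–B4, B4–B5, B4–B6
The largest bag has 3 vertices, giving width 2; this decomposition certifies tw(G) ≤ 2. Conversely, {0, 6, 7} is a clique of size 3, and the vertices of any clique must share a bag in every tree decomposition; so some bag has ≥ 3 vertices and tw(G) ≥ 2. The upper and lower bounds meet at 2, so that is the treewidth.

2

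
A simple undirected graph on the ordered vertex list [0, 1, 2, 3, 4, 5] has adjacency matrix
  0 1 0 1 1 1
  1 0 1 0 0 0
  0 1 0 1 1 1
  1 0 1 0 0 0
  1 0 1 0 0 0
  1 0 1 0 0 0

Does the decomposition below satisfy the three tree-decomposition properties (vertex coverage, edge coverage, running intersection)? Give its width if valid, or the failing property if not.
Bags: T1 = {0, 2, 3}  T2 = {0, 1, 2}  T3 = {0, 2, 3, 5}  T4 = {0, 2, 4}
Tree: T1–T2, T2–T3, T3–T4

No — bags containing vertex 3 are not connected in the tree.

A tree decomposition must satisfy three properties: every vertex lies in some bag; for every edge, both endpoints lie together in some bag; and for every vertex, the bags containing it form a connected subtree. Here bags containing vertex 3 are not connected in the tree, so the decomposition is invalid.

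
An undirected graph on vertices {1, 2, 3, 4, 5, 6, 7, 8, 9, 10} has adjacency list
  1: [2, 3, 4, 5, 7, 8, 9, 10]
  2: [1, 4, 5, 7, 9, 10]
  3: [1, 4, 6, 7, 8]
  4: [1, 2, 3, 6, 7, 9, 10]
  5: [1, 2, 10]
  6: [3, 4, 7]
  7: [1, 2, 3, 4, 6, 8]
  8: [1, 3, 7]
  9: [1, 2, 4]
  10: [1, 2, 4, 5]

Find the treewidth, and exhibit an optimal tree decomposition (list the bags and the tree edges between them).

The largest bag has 4 vertices, giving width 3; this decomposition certifies tw(G) ≤ 3. For the lower bound, the 4 vertices {1, 3, 7, 8} are pairwise adjacent, and any tree decomposition puts a clique entirely inside one bag — forcing width ≥ 3. Combining the bounds, tw(G) = 3.

Treewidth 3.
One optimal decomposition is:
Bags: B1 = {1, 3, 7, 8}  B2 = {1, 3, 4, 7}  B3 = {1, 2, 4, 7}  B4 = {1, 2, 4, 10}  B5 = {1, 2, 4, 9}  B6 = {1, 2, 5, 10}  B7 = {3, 4, 6, 7}
Tree: B1–B2, B2–B3, B3–B4, B4–B5, B4–B6, B2–B7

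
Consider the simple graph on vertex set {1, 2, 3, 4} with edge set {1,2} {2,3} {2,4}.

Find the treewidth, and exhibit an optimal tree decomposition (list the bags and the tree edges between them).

Each bag holds 2 vertices, so the decomposition has width 1, which upper-bounds the treewidth. G has an edge, so its treewidth is at least 1. Hence tw(G) = 1 exactly.

Treewidth 1.
One such decomposition:
Bags: B1 = {1, 2}  B2 = {2, 3}  B3 = {2, 4}
Tree: B1–B2, B2–B3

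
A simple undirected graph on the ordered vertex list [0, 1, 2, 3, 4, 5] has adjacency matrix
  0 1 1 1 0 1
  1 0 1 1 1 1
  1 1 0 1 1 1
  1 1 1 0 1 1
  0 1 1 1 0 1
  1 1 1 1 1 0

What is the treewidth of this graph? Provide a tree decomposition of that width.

Treewidth 4.
One optimal decomposition is:
Bags: B1 = {1, 2, 3, 4, 5}  B2 = {0, 1, 2, 3, 5}
Tree: B1–B2

The largest bag has 5 vertices, giving width 4; this decomposition certifies tw(G) ≤ 4. For the lower bound, the 5 vertices {0, 1, 2, 3, 5} are pairwise adjacent, and any tree decomposition puts a clique entirely inside one bag — forcing width ≥ 4. Hence tw(G) = 4 exactly.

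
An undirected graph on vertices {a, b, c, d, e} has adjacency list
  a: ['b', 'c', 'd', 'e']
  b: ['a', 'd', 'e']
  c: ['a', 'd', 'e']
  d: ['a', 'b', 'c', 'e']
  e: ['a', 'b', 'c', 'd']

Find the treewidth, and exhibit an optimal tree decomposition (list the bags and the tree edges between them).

Treewidth 3.
Bags: B1 = {a, b, d, e}  B2 = {a, c, d, e}
Tree: B1–B2

Every bag has size at most 4, so the width is 4 − 1 = 3 and tw(G) ≤ 3. Conversely, {a, c, d, e} is a clique of size 4, and the vertices of any clique must share a bag in every tree decomposition; so some bag has ≥ 4 vertices and tw(G) ≥ 3. The upper and lower bounds meet at 3, so that is the treewidth.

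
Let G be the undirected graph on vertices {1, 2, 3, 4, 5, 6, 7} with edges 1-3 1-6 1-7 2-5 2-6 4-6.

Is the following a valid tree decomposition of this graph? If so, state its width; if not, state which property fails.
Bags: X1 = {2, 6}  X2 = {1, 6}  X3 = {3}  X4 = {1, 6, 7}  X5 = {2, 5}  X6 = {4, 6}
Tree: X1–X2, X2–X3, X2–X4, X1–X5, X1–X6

No — edge (1,3) lies in no bag.

A tree decomposition must satisfy three properties: every vertex lies in some bag; for every edge, both endpoints lie together in some bag; and for every vertex, the bags containing it form a connected subtree. Here edge (1,3) lies in no bag, so the decomposition is invalid.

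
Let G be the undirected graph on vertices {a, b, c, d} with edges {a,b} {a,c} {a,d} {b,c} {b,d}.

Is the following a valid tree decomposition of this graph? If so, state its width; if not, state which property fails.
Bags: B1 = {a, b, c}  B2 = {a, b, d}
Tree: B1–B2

Vertex coverage: the bags together contain {a, b, c, d}, the full vertex set. Edge coverage: each edge of G has both endpoints in at least one bag. Running intersection: for every vertex, the bags containing it form a connected subtree. All three properties hold, so this is a valid tree decomposition of width max|bag| − 1 = 2, and hence tw(G) ≤ 2.

Yes; width 2.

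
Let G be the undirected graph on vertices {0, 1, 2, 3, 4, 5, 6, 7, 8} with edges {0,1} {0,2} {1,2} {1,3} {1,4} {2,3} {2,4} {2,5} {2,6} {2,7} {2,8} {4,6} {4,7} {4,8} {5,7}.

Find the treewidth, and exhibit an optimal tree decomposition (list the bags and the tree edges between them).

The largest bag has 3 vertices, giving width 2; this decomposition certifies tw(G) ≤ 2. On the other hand G contains the 3-clique {0, 1, 2}. A clique must lie in a single bag of any decomposition, so no decomposition can have width below 2. Combining the bounds, tw(G) = 2.

Treewidth 2.
One such decomposition:
Bags: B1 = {2, 4, 8}  B2 = {1, 2, 4}  B3 = {2, 4, 6}  B4 = {2, 4, 7}  B5 = {1, 2, 3}  B6 = {2, 5, 7}  B7 = {0, 1, 2}
Tree: B1–B2, B2–B3, B1–B4, B2–B5, B4–B6, B5–B7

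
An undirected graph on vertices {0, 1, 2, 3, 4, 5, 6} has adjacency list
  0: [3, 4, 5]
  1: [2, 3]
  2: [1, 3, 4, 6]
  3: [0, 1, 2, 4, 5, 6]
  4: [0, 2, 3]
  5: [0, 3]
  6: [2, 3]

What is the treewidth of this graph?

A width-2 tree decomposition is:
Bags: B1 = {2, 3, 4}  B2 = {0, 3, 4}  B3 = {2, 3, 6}  B4 = {1, 2, 3}  B5 = {0, 3, 5}
Tree: B1–B2, B1–B3, B1–B4, B2–B5
Every bag has size at most 3, so the width is 3 − 1 = 2 and tw(G) ≤ 2. Conversely, {0, 3, 4} is a clique of size 3, and the vertices of any clique must share a bag in every tree decomposition; so some bag has ≥ 3 vertices and tw(G) ≥ 2. Combining the bounds, tw(G) = 2.

2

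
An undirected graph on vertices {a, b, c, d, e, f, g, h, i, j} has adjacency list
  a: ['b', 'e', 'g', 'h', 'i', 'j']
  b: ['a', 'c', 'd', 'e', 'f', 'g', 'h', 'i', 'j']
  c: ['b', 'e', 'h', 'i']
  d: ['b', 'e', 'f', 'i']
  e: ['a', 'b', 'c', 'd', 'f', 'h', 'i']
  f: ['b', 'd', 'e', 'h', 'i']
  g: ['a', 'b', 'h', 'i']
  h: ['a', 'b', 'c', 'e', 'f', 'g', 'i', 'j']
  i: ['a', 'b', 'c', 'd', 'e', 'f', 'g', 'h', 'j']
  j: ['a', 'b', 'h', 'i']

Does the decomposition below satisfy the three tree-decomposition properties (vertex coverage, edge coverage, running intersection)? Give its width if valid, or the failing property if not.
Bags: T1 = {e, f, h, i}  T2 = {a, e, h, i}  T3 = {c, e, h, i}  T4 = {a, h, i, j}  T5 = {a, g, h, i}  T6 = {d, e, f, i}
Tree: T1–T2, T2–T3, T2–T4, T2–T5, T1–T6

A tree decomposition must satisfy three properties: every vertex lies in some bag; for every edge, both endpoints lie together in some bag; and for every vertex, the bags containing it form a connected subtree. Here vertex b appears in no bag, so the decomposition is invalid.

No — vertex b appears in no bag.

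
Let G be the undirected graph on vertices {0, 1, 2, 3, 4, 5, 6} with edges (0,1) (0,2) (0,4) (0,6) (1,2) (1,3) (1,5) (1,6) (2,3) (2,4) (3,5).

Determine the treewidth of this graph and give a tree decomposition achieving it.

Each bag holds 3 vertices, so the decomposition has width 2, which upper-bounds the treewidth. On the other hand G contains the 3-clique {0, 1, 2}. A clique must lie in a single bag of any decomposition, so no decomposition can have width below 2. The upper and lower bounds meet at 2, so that is the treewidth.

Treewidth 2.
One such decomposition:
Bags: B1 = {0, 1, 2}  B2 = {1, 2, 3}  B3 = {0, 1, 6}  B4 = {0, 2, 4}  B5 = {1, 3, 5}
Tree: B1–B2, B1–B3, B1–B4, B2–B5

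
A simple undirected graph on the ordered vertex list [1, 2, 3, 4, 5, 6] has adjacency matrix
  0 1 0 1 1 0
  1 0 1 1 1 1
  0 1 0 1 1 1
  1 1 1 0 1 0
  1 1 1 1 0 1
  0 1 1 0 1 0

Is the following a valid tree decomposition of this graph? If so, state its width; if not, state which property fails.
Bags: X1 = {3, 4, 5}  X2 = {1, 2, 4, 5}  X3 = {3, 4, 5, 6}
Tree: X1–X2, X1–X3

A tree decomposition must satisfy three properties: every vertex lies in some bag; for every edge, both endpoints lie together in some bag; and for every vertex, the bags containing it form a connected subtree. Here edge (2,3) lies in no bag, so the decomposition is invalid.

No — edge (2,3) lies in no bag.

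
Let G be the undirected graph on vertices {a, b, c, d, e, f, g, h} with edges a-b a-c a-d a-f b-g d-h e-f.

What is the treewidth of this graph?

1

A width-1 tree decomposition is:
Bags: B1 = {a, d}  B2 = {a, f}  B3 = {a, c}  B4 = {a, b}  B5 = {b, g}  B6 = {d, h}  B7 = {e, f}
Tree: B1–B2, B2–B3, B2–B4, B4–B5, B1–B6, B2–B7
Every bag has size at most 2, so the width is 2 − 1 = 1 and tw(G) ≤ 1. G has an edge, so its treewidth is at least 1. Combining the bounds, tw(G) = 1.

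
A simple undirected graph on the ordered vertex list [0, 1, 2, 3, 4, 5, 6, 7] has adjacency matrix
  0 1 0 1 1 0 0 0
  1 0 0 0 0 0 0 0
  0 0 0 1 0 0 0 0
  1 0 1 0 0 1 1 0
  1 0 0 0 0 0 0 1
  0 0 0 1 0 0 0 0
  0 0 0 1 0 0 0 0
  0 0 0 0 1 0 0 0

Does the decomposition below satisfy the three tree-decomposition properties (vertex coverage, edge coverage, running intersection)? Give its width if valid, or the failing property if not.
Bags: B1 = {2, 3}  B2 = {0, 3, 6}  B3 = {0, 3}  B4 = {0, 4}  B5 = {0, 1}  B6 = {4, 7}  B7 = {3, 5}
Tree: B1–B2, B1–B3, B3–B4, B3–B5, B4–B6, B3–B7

No — bags containing vertex 0 are not connected in the tree.

A tree decomposition must satisfy three properties: every vertex lies in some bag; for every edge, both endpoints lie together in some bag; and for every vertex, the bags containing it form a connected subtree. Here bags containing vertex 0 are not connected in the tree, so the decomposition is invalid.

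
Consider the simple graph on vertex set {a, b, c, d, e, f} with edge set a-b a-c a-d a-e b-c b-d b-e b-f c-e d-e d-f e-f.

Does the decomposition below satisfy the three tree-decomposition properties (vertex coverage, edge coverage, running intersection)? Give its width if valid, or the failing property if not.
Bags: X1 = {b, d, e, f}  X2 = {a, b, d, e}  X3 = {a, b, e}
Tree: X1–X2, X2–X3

No — vertex c appears in no bag.

A tree decomposition must satisfy three properties: every vertex lies in some bag; for every edge, both endpoints lie together in some bag; and for every vertex, the bags containing it form a connected subtree. Here vertex c appears in no bag, so the decomposition is invalid.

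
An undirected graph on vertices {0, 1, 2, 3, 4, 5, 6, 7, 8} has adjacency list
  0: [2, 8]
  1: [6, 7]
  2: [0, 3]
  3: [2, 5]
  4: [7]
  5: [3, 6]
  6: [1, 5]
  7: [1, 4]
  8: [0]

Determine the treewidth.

A width-1 tree decomposition is:
Bags: B1 = {0, 8}  B2 = {0, 2}  B3 = {2, 3}  B4 = {3, 5}  B5 = {5, 6}  B6 = {1, 6}  B7 = {1, 7}  B8 = {4, 7}
Tree: B1–B2, B2–B3, B3–B4, B4–B5, B5–B6, B6–B7, B7–B8
Every bag has size at most 2, so the width is 2 − 1 = 1 and tw(G) ≤ 1. Since G has at least one edge (e.g. 8–0), it is not an edgeless graph, so tw(G) ≥ 1. Hence tw(G) = 1 exactly.

1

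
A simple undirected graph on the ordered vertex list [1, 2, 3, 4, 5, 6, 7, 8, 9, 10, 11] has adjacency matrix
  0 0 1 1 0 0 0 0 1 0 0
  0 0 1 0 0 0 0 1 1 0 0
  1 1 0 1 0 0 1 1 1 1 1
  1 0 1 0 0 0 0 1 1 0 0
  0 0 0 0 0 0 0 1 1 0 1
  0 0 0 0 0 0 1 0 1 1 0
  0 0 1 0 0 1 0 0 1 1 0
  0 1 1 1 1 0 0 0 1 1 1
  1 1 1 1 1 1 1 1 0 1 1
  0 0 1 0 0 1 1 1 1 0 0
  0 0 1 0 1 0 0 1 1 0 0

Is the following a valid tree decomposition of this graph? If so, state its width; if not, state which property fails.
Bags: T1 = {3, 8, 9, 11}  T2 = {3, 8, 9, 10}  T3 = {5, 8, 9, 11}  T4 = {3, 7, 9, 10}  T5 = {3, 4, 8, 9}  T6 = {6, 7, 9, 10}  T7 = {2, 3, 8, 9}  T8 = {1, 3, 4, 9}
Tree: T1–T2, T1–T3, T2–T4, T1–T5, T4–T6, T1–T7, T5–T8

Vertex coverage: the bags together contain {1, 2, 3, 4, 5, 6, 7, 8, 9, 10, 11}, the full vertex set. Edge coverage: each edge of G has both endpoints in at least one bag. Running intersection: for every vertex, the bags containing it form a connected subtree. All three properties hold, so this is a valid tree decomposition of width max|bag| − 1 = 3, and hence tw(G) ≤ 3.

Yes; width 3.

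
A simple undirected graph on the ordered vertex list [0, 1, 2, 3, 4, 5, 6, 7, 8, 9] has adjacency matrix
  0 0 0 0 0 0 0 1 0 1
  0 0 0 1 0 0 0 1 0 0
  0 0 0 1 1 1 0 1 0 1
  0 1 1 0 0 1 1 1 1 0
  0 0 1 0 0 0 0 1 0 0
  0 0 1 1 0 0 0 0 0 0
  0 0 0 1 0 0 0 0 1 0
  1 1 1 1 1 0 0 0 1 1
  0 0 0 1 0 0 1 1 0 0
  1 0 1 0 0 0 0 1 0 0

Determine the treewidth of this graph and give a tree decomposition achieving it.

Treewidth 2.
Bags: B1 = {2, 3, 7}  B2 = {3, 7, 8}  B3 = {2, 4, 7}  B4 = {3, 6, 8}  B5 = {1, 3, 7}  B6 = {2, 7, 9}  B7 = {0, 7, 9}  B8 = {2, 3, 5}
Tree: B1–B2, B1–B3, B2–B4, B1–B5, B3–B6, B6–B7, B1–B8

Every bag has size at most 3, so the width is 3 − 1 = 2 and tw(G) ≤ 2. On the other hand G contains the 3-clique {2, 3, 5}. A clique must lie in a single bag of any decomposition, so no decomposition can have width below 2. Hence tw(G) = 2 exactly.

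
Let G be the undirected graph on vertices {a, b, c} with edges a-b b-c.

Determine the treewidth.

1

A width-1 tree decomposition is:
Bags: B1 = {a, b}  B2 = {b, c}
Tree: B1–B2
Each bag holds 2 vertices, so the decomposition has width 1, which upper-bounds the treewidth. Any graph with an edge has treewidth ≥ 1, and G has the edge b–a. Combining the bounds, tw(G) = 1.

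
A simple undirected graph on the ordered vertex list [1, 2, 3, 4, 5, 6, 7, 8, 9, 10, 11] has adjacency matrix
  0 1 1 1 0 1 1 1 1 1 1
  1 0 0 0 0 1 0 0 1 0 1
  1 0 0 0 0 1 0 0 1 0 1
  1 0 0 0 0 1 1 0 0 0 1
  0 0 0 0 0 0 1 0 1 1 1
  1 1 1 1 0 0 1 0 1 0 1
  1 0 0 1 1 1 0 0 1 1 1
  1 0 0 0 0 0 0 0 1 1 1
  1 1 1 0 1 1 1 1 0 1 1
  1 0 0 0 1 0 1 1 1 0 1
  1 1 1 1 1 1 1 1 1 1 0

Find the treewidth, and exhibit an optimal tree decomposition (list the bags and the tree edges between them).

Treewidth 4.
One such decomposition:
Bags: B1 = {1, 7, 9, 10, 11}  B2 = {1, 6, 7, 9, 11}  B3 = {1, 2, 6, 9, 11}  B4 = {1, 3, 6, 9, 11}  B5 = {1, 8, 9, 10, 11}  B6 = {1, 4, 6, 7, 11}  B7 = {5, 7, 9, 10, 11}
Tree: B1–B2, B2–B3, B3–B4, B1–B5, B2–B6, B1–B7

Every bag has size at most 5, so the width is 5 − 1 = 4 and tw(G) ≤ 4. Conversely, {1, 8, 9, 10, 11} is a clique of size 5, and the vertices of any clique must share a bag in every tree decomposition; so some bag has ≥ 5 vertices and tw(G) ≥ 4. Combining the bounds, tw(G) = 4.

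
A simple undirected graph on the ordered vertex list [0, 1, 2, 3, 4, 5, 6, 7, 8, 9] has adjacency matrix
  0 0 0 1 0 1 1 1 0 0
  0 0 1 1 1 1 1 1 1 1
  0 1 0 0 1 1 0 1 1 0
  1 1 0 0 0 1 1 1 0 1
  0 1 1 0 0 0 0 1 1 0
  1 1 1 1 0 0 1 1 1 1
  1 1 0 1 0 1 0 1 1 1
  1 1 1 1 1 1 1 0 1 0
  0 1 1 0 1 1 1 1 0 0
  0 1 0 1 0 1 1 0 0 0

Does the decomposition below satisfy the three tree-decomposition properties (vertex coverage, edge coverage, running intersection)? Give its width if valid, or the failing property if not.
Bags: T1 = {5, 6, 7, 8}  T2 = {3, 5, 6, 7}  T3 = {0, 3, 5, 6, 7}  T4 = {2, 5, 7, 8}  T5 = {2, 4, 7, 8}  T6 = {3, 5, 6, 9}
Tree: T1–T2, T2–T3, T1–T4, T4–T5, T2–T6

No — vertex 1 appears in no bag.

A tree decomposition must satisfy three properties: every vertex lies in some bag; for every edge, both endpoints lie together in some bag; and for every vertex, the bags containing it form a connected subtree. Here vertex 1 appears in no bag, so the decomposition is invalid.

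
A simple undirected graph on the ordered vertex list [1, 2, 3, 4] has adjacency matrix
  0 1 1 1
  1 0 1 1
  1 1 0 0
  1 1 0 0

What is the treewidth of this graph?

A width-2 tree decomposition is:
Bags: B1 = {1, 2, 3}  B2 = {1, 2, 4}
Tree: B1–B2
The largest bag has 3 vertices, giving width 2; this decomposition certifies tw(G) ≤ 2. For the lower bound, the 3 vertices {1, 2, 3} are pairwise adjacent, and any tree decomposition puts a clique entirely inside one bag — forcing width ≥ 2. Therefore the treewidth is 2.

2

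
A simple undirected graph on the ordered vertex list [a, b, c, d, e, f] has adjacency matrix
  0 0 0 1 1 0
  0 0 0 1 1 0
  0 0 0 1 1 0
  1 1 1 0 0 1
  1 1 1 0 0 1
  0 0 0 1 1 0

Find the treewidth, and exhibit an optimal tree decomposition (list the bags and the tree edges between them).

Treewidth 2.
One optimal decomposition is:
Bags: B1 = {b, d, e}  B2 = {a, d, e}  B3 = {d, e, f}  B4 = {c, d, e}
Tree: B1–B2, B2–B3, B3–B4

Every bag has size at most 3, so the width is 3 − 1 = 2 and tw(G) ≤ 2. For the lower bound, G contains the cycle d–b–e–a–d, so G is not a forest; only forests have treewidth ≤ 1, hence tw(G) ≥ 2. Combining the bounds, tw(G) = 2.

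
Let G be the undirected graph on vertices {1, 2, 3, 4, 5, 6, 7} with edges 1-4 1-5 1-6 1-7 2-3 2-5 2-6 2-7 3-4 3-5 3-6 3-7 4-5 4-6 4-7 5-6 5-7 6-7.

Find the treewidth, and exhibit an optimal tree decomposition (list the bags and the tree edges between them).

Treewidth 4.
One optimal decomposition is:
Bags: B1 = {3, 4, 5, 6, 7}  B2 = {1, 4, 5, 6, 7}  B3 = {2, 3, 5, 6, 7}
Tree: B1–B2, B1–B3

Each bag holds 5 vertices, so the decomposition has width 4, which upper-bounds the treewidth. On the other hand G contains the 5-clique {1, 4, 5, 6, 7}. A clique must lie in a single bag of any decomposition, so no decomposition can have width below 4. Therefore the treewidth is 4.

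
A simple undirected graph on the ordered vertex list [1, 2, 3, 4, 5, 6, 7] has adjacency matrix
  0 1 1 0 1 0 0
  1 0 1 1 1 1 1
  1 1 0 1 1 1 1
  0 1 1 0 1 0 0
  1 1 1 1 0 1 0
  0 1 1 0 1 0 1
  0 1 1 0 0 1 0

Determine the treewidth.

3

A width-3 tree decomposition is:
Bags: B1 = {2, 3, 4, 5}  B2 = {2, 3, 5, 6}  B3 = {2, 3, 6, 7}  B4 = {1, 2, 3, 5}
Tree: B1–B2, B2–B3, B1–B4
Each bag holds 4 vertices, so the decomposition has width 3, which upper-bounds the treewidth. Conversely, {1, 2, 3, 5} is a clique of size 4, and the vertices of any clique must share a bag in every tree decomposition; so some bag has ≥ 4 vertices and tw(G) ≥ 3. Combining the bounds, tw(G) = 3.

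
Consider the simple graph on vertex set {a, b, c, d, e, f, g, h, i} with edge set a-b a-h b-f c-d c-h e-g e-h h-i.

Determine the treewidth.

1

A width-1 tree decomposition is:
Bags: B1 = {a, h}  B2 = {e, h}  B3 = {a, b}  B4 = {e, g}  B5 = {c, h}  B6 = {b, f}  B7 = {h, i}  B8 = {c, d}
Tree: B1–B2, B1–B3, B2–B4, B2–B5, B3–B6, B2–B7, B5–B8
Every bag has size at most 2, so the width is 2 − 1 = 1 and tw(G) ≤ 1. Any graph with an edge has treewidth ≥ 1, and G has the edge a–h. Combining the bounds, tw(G) = 1.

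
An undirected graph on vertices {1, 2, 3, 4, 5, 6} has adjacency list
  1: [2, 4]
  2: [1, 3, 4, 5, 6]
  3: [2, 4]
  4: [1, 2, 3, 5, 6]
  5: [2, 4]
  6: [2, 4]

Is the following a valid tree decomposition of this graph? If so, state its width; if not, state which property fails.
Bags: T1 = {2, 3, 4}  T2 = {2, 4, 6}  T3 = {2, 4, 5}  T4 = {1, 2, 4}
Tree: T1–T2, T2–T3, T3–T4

Every vertex of G appears in some bag (union = {1, 2, 3, 4, 5, 6}); every edge is covered by a bag; and for each vertex v the set of bags containing v is connected in the bag tree. The decomposition is therefore valid. The largest bag has 3 vertices, so the width is 2.

Yes; width 2.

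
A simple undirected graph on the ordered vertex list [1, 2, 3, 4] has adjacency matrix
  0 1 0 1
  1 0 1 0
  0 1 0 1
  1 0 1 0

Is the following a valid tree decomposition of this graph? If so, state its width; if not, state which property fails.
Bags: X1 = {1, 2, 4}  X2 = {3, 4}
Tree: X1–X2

A tree decomposition must satisfy three properties: every vertex lies in some bag; for every edge, both endpoints lie together in some bag; and for every vertex, the bags containing it form a connected subtree. Here edge (2,3) lies in no bag, so the decomposition is invalid.

No — edge (2,3) lies in no bag.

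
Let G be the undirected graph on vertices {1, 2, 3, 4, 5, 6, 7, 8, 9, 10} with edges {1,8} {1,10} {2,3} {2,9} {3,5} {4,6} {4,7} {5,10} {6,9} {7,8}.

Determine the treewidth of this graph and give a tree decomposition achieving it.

Every bag has size at most 3, so the width is 3 − 1 = 2 and tw(G) ≤ 2. Since 2–9–6–4–7–8–1–10–5–3–2 is a cycle in G, G is not acyclic. Forests are exactly the graphs of treewidth ≤ 1, so tw(G) ≥ 2. The upper and lower bounds meet at 2, so that is the treewidth.

Treewidth 2.
One optimal decomposition is:
Bags: B1 = {2, 6, 9}  B2 = {2, 4, 6}  B3 = {2, 4, 7}  B4 = {2, 7, 8}  B5 = {1, 2, 8}  B6 = {1, 2, 10}  B7 = {2, 5, 10}  B8 = {2, 3, 5}
Tree: B1–B2, B2–B3, B3–B4, B4–B5, B5–B6, B6–B7, B7–B8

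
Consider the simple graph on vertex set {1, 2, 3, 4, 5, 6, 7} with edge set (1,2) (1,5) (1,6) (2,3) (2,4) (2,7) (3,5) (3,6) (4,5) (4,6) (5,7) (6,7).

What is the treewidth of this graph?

3

A width-3 tree decomposition is:
Bags: B1 = {2, 4, 5, 6}  B2 = {2, 3, 5, 6}  B3 = {1, 2, 5, 6}  B4 = {2, 5, 6, 7}
Tree: B1–B2, B2–B3, B3–B4
Every bag has size at most 4, so the width is 4 − 1 = 3 and tw(G) ≤ 3. For the lower bound: the 4 vertex sets {2,4}, {3,5}, {6}, {1} are disjoint, each induces a connected subgraph, and every pair is joined by at least one edge of G. Contracting each set to a single vertex therefore yields K_{4} as a minor, and since treewidth is minor-monotone, tw(G) ≥ tw(K_{4}) = 3. Hence tw(G) = 3 exactly.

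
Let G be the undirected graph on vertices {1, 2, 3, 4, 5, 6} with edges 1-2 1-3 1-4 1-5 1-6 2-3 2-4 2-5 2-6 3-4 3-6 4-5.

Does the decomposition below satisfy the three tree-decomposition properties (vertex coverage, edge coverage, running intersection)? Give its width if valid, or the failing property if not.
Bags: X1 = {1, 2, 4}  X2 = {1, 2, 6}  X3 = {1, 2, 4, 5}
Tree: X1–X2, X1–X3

No — vertex 3 appears in no bag.

A tree decomposition must satisfy three properties: every vertex lies in some bag; for every edge, both endpoints lie together in some bag; and for every vertex, the bags containing it form a connected subtree. Here vertex 3 appears in no bag, so the decomposition is invalid.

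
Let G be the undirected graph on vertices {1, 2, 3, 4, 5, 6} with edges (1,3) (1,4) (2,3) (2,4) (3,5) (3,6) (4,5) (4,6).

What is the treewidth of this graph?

A width-2 tree decomposition is:
Bags: B1 = {3, 4, 6}  B2 = {1, 3, 4}  B3 = {3, 4, 5}  B4 = {2, 3, 4}
Tree: B1–B2, B2–B3, B3–B4
Every bag has size at most 3, so the width is 3 − 1 = 2 and tw(G) ≤ 2. The edges 3–6–4–1–3 form a cycle, so G is not a tree and its treewidth is at least 2. Combining the bounds, tw(G) = 2.

2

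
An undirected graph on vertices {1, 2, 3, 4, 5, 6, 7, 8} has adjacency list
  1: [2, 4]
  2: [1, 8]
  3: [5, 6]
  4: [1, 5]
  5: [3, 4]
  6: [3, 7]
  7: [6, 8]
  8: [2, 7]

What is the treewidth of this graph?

A width-2 tree decomposition is:
Bags: B1 = {6, 7, 8}  B2 = {3, 6, 8}  B3 = {3, 5, 8}  B4 = {4, 5, 8}  B5 = {1, 4, 8}  B6 = {1, 2, 8}
Tree: B1–B2, B2–B3, B3–B4, B4–B5, B5–B6
The largest bag has 3 vertices, giving width 2; this decomposition certifies tw(G) ≤ 2. The edges 8–7–6–3–5–4–1–2–8 form a cycle, so G is not a tree and its treewidth is at least 2. Therefore the treewidth is 2.

2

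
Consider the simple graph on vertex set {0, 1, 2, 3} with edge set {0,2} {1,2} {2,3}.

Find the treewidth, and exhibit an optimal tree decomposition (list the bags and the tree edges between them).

Treewidth 1.
One optimal decomposition is:
Bags: B1 = {0, 2}  B2 = {2, 3}  B3 = {1, 2}
Tree: B1–B2, B2–B3

Each bag holds 2 vertices, so the decomposition has width 1, which upper-bounds the treewidth. G has an edge, so its treewidth is at least 1. Hence tw(G) = 1 exactly.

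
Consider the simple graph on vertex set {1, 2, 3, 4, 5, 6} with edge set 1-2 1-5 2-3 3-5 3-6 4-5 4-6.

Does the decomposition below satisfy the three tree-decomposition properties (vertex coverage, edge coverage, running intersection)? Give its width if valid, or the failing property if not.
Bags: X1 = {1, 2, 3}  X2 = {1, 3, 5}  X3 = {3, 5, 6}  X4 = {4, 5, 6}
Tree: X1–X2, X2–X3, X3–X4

Yes; width 2.

Vertex coverage: the bags together contain {1, 2, 3, 4, 5, 6}, the full vertex set. Edge coverage: each edge of G has both endpoints in at least one bag. Running intersection: for every vertex, the bags containing it form a connected subtree. All three properties hold, so this is a valid tree decomposition of width max|bag| − 1 = 2, and hence tw(G) ≤ 2.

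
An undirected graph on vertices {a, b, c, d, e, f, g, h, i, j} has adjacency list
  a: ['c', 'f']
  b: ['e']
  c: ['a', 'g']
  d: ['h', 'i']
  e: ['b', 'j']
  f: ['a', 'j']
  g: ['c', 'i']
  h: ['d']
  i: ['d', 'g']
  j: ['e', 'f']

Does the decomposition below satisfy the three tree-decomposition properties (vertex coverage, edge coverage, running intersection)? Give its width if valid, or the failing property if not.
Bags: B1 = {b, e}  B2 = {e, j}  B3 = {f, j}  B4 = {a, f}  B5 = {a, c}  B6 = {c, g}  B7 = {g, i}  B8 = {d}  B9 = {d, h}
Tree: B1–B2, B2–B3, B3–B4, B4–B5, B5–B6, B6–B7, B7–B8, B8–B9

A tree decomposition must satisfy three properties: every vertex lies in some bag; for every edge, both endpoints lie together in some bag; and for every vertex, the bags containing it form a connected subtree. Here edge (i,d) lies in no bag, so the decomposition is invalid.

No — edge (i,d) lies in no bag.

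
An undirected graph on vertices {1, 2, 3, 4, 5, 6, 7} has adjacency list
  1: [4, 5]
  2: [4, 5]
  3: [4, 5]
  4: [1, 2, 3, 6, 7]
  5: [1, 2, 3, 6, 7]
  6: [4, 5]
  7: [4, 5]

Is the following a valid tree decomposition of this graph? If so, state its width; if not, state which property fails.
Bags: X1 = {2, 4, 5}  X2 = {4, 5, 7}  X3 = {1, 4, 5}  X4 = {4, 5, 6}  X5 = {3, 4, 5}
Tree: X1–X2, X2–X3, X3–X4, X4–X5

Checking the three conditions: (i) the bags cover all of {1, 2, 3, 4, 5, 6, 7}; (ii) for each edge, some bag contains both endpoints; (iii) the bags containing any fixed vertex form a subtree. All hold, so the decomposition is valid with width 3 − 1 = 2.

Yes; width 2.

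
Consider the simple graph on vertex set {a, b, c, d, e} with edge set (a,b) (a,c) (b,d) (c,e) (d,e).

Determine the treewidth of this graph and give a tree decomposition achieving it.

The largest bag has 3 vertices, giving width 2; this decomposition certifies tw(G) ≤ 2. For the lower bound, G contains the cycle d–b–a–c–e–d, so G is not a forest; only forests have treewidth ≤ 1, hence tw(G) ≥ 2. Combining the bounds, tw(G) = 2.

Treewidth 2.
One such decomposition:
Bags: B1 = {a, b, d}  B2 = {a, c, d}  B3 = {c, d, e}
Tree: B1–B2, B2–B3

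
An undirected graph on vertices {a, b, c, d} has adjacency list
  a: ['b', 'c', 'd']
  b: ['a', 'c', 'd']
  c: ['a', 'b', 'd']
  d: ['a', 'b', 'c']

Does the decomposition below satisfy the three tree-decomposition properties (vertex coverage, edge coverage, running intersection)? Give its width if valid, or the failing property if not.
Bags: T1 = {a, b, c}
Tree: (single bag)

A tree decomposition must satisfy three properties: every vertex lies in some bag; for every edge, both endpoints lie together in some bag; and for every vertex, the bags containing it form a connected subtree. Here vertex d appears in no bag, so the decomposition is invalid.

No — vertex d appears in no bag.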